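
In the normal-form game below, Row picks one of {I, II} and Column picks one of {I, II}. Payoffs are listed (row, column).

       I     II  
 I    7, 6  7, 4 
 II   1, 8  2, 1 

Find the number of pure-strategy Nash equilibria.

1

Both I: Row gets 7 (best alternative 1); Column gets 6 (best alternative 4). Neither deviates — NE.
Both II is not a NE: Row would switch to I (7 > 2).
No other cell survives both best-response checks, so there is 1 pure NE.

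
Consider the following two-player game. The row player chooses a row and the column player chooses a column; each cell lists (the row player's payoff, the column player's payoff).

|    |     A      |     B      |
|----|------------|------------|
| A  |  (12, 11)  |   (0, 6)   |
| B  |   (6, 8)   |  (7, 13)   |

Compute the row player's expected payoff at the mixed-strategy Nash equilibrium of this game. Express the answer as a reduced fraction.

84/13

The column player mixes with probability q on A, chosen so the row player is indifferent: 12q + 0(1−q) = 6q + 7(1−q) gives q = 7/13.
The row player's expected payoff (from either row, since indifferent) is 12·7/13 + 0·6/13 = 84/13.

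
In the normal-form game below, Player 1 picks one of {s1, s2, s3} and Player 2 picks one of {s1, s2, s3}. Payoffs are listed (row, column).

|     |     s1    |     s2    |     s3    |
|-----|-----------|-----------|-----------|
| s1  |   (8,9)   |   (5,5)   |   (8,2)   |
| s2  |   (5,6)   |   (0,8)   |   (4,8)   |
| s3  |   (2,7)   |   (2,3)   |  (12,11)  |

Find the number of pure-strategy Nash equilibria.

Both s1: Player 1 gets 8 (best alternative 5); Player 2 gets 9 (best alternative 5). Neither deviates — NE.
Both s3: Player 1 gets 12 (best alternative 8); Player 2 gets 11 (best alternative 7). Neither deviates — NE.
Both s2 is not a NE: Player 1 would switch to s1 (5 > 0).
No other cell survives both best-response checks, so there are 2 pure NE.

2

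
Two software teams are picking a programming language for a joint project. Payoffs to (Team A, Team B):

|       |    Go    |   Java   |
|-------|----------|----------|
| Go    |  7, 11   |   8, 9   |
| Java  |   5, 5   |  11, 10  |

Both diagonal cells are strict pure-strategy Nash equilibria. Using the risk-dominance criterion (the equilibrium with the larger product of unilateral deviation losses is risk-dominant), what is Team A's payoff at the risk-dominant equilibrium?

11

At both Go: Team A loses 7 − 5 = 2 by deviating; Team B loses 11 − 9 = 2. Product = 2·2 = 4.
At both Java: Team A loses 11 − 8 = 3 by deviating; Team B loses 10 − 5 = 5. Product = 3·5 = 15.
15 > 4, so both Java is risk-dominant. Team A's payoff there is 11.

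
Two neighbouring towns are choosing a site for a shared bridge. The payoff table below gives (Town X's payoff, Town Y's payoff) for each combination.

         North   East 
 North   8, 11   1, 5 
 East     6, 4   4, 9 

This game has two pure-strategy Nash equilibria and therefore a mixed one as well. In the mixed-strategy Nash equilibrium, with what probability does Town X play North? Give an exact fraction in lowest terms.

5/11

Town X's mix p on North must make Town Y indifferent between North and East.
Town Y's payoff from North: 11p + 4(1−p). From East: 5p + 9(1−p).
Set equal: 6p = 5(1−p) → p = 5/11.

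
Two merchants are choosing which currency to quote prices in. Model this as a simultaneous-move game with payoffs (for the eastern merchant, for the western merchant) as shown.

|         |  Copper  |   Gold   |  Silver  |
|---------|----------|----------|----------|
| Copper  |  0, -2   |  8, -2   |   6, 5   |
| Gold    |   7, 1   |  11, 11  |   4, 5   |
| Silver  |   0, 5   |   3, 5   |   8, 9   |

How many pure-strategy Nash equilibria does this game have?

Both Gold: the eastern merchant gets 11 (best alternative 8); the western merchant gets 11 (best alternative 5). Neither deviates — NE.
Both Silver: the eastern merchant gets 8 (best alternative 6); the western merchant gets 9 (best alternative 5). Neither deviates — NE.
Both Copper is not a NE: the eastern merchant would switch to Gold (7 > 0).
No other cell survives both best-response checks, so there are 2 pure NE.

2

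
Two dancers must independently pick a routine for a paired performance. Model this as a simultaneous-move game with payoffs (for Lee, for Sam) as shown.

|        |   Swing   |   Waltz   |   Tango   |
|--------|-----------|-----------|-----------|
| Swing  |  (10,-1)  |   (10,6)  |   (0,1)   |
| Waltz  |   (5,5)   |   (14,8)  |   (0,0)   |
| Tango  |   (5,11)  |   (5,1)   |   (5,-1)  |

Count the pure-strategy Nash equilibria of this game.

Both Waltz: Lee gets 14 (best alternative 10); Sam gets 8 (best alternative 5). Neither deviates — NE.
Both Swing is not a NE: Sam would switch to Waltz (6 > -1).
No other cell survives both best-response checks, so there is 1 pure NE.

1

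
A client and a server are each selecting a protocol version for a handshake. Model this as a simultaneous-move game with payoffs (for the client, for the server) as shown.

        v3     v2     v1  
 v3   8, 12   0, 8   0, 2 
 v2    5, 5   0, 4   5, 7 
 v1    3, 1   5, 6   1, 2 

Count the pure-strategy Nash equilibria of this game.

Both v3: the client gets 8 (best alternative 5); the server gets 12 (best alternative 8). Neither deviates — NE.
(v2, v1): the client gets 5 (best alternative 1); the server gets 7 (best alternative 5). Neither deviates — NE.
(v1, v2): the client gets 5 (best alternative 0); the server gets 6 (best alternative 2). Neither deviates — NE.
Both v2 is not a NE: the client would switch to v1 (5 > 0).
No other cell survives both best-response checks, so there are 3 pure NE.

3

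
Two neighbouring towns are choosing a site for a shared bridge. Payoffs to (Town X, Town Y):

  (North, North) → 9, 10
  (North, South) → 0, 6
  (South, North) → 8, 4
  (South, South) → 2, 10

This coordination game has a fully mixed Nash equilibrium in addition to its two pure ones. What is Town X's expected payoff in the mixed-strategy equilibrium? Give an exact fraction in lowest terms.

Town Y mixes with probability q on North, chosen so Town X is indifferent: 9q + 0(1−q) = 8q + 2(1−q) gives q = 2/3.
Town X's expected payoff (from either row, since indifferent) is 9·2/3 + 0·1/3 = 6.

6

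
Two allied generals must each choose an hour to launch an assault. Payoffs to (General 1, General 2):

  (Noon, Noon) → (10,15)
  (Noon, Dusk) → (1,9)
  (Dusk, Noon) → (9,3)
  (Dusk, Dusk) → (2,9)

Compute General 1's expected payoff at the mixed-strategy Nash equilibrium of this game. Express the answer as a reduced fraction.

11/2

General 2 mixes with probability q on Noon, chosen so General 1 is indifferent: 10q + 1(1−q) = 9q + 2(1−q) gives q = 1/2.
General 1's expected payoff (from either row, since indifferent) is 10·1/2 + 1·1/2 = 11/2.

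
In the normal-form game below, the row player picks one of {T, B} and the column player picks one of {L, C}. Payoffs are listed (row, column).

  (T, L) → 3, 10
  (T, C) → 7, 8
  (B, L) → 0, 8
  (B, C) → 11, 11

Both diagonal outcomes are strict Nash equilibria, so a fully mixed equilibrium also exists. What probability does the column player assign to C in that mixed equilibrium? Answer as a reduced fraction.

3/7

The column player's mix q on L must make the row player indifferent between T and B.
The row player's payoff from T: 3q + 7(1−q). From B: 0q + 11(1−q).
Set equal: 3q = 4(1−q) → q = 4/7.
Probability on C is 1 − 4/7 = 3/7.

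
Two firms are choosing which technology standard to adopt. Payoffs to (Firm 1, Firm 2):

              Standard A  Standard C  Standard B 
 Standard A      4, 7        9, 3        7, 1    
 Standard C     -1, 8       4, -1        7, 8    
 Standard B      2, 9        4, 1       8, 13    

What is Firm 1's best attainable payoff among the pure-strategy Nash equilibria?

8

Both Standard A is a pure NE (Firm 1: 4 ≥ 2; Firm 2: 7 ≥ 3). Firm 1 gets 4.
Both Standard B is a pure NE (Firm 1: 8 ≥ 7; Firm 2: 13 ≥ 9). Firm 1 gets 8.
Every other cell has a profitable deviation for at least one player. Highest of {4, 8} is 8.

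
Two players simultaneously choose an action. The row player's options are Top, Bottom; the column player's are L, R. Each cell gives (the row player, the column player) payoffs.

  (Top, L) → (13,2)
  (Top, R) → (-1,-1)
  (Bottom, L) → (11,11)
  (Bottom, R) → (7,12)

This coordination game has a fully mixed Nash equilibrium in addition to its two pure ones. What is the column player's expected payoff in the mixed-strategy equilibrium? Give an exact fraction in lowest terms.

35/4

The row player mixes with probability p on Top, chosen so the column player is indifferent: 2p + 11(1−p) = (-1)p + 12(1−p) gives p = 1/4.
The column player's expected payoff is 2·1/4 + 11·3/4 = 35/4.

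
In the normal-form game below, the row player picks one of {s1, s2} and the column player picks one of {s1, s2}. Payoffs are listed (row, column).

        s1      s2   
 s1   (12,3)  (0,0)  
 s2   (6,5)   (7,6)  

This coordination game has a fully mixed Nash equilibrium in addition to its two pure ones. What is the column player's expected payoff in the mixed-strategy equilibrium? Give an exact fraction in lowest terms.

The row player mixes with probability p on s1, chosen so the column player is indifferent: 3p + 5(1−p) = 0p + 6(1−p) gives p = 1/4.
The column player's expected payoff is 3·1/4 + 5·3/4 = 9/2.

9/2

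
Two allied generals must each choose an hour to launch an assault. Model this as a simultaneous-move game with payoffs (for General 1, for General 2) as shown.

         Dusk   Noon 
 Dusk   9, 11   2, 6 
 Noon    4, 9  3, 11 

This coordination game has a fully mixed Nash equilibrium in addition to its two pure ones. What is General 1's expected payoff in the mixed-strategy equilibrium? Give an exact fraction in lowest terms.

19/6

General 2 mixes with probability q on Dusk, chosen so General 1 is indifferent: 9q + 2(1−q) = 4q + 3(1−q) gives q = 1/6.
General 1's expected payoff (from either row, since indifferent) is 9·1/6 + 2·5/6 = 19/6.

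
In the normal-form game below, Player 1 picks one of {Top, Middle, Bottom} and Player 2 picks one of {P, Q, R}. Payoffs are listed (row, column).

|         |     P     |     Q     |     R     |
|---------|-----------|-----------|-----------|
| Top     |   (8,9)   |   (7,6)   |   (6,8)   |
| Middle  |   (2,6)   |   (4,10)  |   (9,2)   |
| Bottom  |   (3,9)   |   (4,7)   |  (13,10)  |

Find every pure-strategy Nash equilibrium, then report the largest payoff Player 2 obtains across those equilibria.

(Top, P) is a pure NE (Player 1: 8 ≥ 3; Player 2: 9 ≥ 8). Player 2 gets 9.
(Bottom, R) is a pure NE (Player 1: 13 ≥ 9; Player 2: 10 ≥ 9). Player 2 gets 10.
Every other cell has a profitable deviation for at least one player. Highest of {9, 10} is 10.

10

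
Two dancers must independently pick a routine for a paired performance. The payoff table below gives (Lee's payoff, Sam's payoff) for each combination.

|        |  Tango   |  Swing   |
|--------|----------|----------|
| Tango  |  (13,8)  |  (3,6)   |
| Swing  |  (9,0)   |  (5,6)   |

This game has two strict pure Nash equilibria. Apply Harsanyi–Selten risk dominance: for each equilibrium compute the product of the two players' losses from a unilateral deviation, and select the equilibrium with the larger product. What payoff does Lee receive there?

At both Tango: Lee loses 13 − 9 = 4 by deviating; Sam loses 8 − 6 = 2. Product = 4·2 = 8.
At both Swing: Lee loses 5 − 3 = 2 by deviating; Sam loses 6 − 0 = 6. Product = 2·6 = 12.
12 > 8, so both Swing is risk-dominant. Lee's payoff there is 5.

5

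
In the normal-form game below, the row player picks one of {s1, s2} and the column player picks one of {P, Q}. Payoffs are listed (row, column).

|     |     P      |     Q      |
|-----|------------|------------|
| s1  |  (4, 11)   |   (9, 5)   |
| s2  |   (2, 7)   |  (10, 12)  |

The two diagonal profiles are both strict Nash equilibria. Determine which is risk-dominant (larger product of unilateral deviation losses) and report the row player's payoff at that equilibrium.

At (s1, P): the row player loses 4 − 2 = 2 by deviating; the column player loses 11 − 5 = 6. Product = 2·6 = 12.
At (s2, Q): the row player loses 10 − 9 = 1 by deviating; the column player loses 12 − 7 = 5. Product = 1·5 = 5.
12 > 5, so (s1, P) is risk-dominant. The row player's payoff there is 4.

4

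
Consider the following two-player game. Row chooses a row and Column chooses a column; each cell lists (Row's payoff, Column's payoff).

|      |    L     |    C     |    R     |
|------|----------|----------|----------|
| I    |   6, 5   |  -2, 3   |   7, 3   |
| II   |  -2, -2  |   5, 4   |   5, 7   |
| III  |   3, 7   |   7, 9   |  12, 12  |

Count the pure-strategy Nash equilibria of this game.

2

(I, L): Row gets 6 (best alternative 3); Column gets 5 (best alternative 3). Neither deviates — NE.
(III, R): Row gets 12 (best alternative 7); Column gets 12 (best alternative 9). Neither deviates — NE.
(II, C) is not a NE: Row would switch to III (7 > 5).
No other cell survives both best-response checks, so there are 2 pure NE.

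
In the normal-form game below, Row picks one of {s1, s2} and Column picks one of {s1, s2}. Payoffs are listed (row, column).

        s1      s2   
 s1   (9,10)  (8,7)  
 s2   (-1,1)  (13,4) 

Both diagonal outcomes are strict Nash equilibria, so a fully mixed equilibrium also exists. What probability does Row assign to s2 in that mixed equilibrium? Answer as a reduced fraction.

Row's mix p on s1 must make Column indifferent between s1 and s2.
Column's payoff from s1: 10p + 1(1−p). From s2: 7p + 4(1−p).
Set equal: 3p = 3(1−p) → p = 3/6 = 1/2.
Probability on s2 is 1 − 1/2 = 1/2.

1/2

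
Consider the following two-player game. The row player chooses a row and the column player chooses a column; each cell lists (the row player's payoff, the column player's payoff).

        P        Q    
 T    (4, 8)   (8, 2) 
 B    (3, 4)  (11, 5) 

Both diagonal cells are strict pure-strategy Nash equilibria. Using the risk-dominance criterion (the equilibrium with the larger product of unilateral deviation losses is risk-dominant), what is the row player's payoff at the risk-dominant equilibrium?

4

At (T, P): the row player loses 4 − 3 = 1 by deviating; the column player loses 8 − 2 = 6. Product = 1·6 = 6.
At (B, Q): the row player loses 11 − 8 = 3 by deviating; the column player loses 5 − 4 = 1. Product = 3·1 = 3.
6 > 3, so (T, P) is risk-dominant. The row player's payoff there is 4.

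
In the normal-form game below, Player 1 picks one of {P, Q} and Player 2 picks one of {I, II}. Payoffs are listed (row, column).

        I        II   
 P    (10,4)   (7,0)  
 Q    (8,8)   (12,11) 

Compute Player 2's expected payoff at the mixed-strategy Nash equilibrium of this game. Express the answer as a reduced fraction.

Player 1 mixes with probability p on P, chosen so Player 2 is indifferent: 4p + 8(1−p) = 0p + 11(1−p) gives p = 3/7.
Player 2's expected payoff is 4·3/7 + 8·4/7 = 44/7.

44/7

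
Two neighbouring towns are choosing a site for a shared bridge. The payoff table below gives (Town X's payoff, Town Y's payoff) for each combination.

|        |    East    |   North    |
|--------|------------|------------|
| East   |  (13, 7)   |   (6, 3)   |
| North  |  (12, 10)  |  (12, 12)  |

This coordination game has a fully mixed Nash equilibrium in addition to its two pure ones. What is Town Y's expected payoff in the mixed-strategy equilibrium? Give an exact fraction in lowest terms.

9

Town X mixes with probability p on East, chosen so Town Y is indifferent: 7p + 10(1−p) = 3p + 12(1−p) gives p = 1/3.
Town Y's expected payoff is 7·1/3 + 10·2/3 = 9.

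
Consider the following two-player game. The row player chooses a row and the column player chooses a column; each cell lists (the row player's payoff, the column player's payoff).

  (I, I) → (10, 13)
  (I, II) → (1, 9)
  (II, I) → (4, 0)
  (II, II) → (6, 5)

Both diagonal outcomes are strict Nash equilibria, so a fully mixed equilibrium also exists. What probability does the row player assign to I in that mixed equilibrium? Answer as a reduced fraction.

The row player's mix p on I must make the column player indifferent between I and II.
The column player's payoff from I: 13p + 0(1−p). From II: 9p + 5(1−p).
Set equal: 4p = 5(1−p) → p = 5/9.

5/9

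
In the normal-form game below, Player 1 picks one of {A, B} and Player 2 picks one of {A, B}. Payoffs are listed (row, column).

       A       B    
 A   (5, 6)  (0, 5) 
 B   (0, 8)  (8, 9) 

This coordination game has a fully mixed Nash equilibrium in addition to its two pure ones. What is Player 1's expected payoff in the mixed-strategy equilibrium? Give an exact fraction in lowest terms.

Player 2 mixes with probability q on A, chosen so Player 1 is indifferent: 5q + 0(1−q) = 0q + 8(1−q) gives q = 8/13.
Player 1's expected payoff (from either row, since indifferent) is 5·8/13 + 0·5/13 = 40/13.

40/13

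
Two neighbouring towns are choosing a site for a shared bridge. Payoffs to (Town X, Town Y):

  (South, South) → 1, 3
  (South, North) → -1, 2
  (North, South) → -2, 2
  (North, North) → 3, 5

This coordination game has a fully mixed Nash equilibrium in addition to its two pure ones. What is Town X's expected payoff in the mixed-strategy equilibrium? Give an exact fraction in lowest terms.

Town Y mixes with probability q on South, chosen so Town X is indifferent: 1q + (-1)(1−q) = (-2)q + 3(1−q) gives q = 4/7.
Town X's expected payoff (from either row, since indifferent) is 1·4/7 + (-1)·3/7 = 1/7.

1/7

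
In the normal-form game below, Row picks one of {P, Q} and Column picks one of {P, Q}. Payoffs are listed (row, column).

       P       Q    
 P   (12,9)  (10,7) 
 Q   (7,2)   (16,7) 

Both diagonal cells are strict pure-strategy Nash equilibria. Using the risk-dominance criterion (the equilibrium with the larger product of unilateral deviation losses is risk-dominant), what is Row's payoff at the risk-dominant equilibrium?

16

At both P: Row loses 12 − 7 = 5 by deviating; Column loses 9 − 7 = 2. Product = 5·2 = 10.
At both Q: Row loses 16 − 10 = 6 by deviating; Column loses 7 − 2 = 5. Product = 6·5 = 30.
30 > 10, so both Q is risk-dominant. Row's payoff there is 16.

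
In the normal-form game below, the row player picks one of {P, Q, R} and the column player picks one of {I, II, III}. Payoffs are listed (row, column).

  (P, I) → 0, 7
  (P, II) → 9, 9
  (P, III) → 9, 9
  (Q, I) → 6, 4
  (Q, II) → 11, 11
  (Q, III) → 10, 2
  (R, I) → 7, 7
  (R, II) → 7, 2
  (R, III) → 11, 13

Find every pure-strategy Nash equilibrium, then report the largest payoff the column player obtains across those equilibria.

13

(Q, II) is a pure NE (the row player: 11 ≥ 9; the column player: 11 ≥ 4). The column player gets 11.
(R, III) is a pure NE (the row player: 11 ≥ 10; the column player: 13 ≥ 7). The column player gets 13.
Every other cell has a profitable deviation for at least one player. Highest of {11, 13} is 13.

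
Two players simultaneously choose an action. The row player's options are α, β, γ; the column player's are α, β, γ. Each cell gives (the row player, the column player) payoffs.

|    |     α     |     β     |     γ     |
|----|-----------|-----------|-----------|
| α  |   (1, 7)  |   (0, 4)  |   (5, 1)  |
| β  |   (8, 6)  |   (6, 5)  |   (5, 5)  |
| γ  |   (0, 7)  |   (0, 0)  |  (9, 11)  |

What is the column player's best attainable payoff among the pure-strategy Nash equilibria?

11

(β, α) is a pure NE (the row player: 8 ≥ 1; the column player: 6 ≥ 5). The column player gets 6.
Both γ is a pure NE (the row player: 9 ≥ 5; the column player: 11 ≥ 7). The column player gets 11.
Every other cell has a profitable deviation for at least one player. Highest of {6, 11} is 11.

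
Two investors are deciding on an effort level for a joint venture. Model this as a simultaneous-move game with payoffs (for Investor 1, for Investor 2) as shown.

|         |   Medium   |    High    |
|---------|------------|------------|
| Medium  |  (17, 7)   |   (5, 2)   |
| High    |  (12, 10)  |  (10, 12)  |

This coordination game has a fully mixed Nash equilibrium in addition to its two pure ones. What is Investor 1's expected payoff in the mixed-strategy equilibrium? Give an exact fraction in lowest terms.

Investor 2 mixes with probability q on Medium, chosen so Investor 1 is indifferent: 17q + 5(1−q) = 12q + 10(1−q) gives q = 1/2.
Investor 1's expected payoff (from either row, since indifferent) is 17·1/2 + 5·1/2 = 11.

11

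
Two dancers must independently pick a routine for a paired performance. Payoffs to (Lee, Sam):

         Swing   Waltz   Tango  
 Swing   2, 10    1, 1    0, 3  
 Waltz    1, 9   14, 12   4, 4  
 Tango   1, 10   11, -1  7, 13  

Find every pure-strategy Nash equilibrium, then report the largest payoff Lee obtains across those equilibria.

Both Swing is a pure NE (Lee: 2 ≥ 1; Sam: 10 ≥ 3). Lee gets 2.
Both Waltz is a pure NE (Lee: 14 ≥ 11; Sam: 12 ≥ 9). Lee gets 14.
Both Tango is a pure NE (Lee: 7 ≥ 4; Sam: 13 ≥ 10). Lee gets 7.
Every other cell has a profitable deviation for at least one player. Highest of {2, 14, 7} is 14.

14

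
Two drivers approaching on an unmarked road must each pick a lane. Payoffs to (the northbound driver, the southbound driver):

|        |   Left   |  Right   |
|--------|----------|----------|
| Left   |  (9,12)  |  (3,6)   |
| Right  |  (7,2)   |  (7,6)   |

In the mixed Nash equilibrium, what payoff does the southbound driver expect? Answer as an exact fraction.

The northbound driver mixes with probability p on Left, chosen so the southbound driver is indifferent: 12p + 2(1−p) = 6p + 6(1−p) gives p = 2/5.
The southbound driver's expected payoff is 12·2/5 + 2·3/5 = 6.

6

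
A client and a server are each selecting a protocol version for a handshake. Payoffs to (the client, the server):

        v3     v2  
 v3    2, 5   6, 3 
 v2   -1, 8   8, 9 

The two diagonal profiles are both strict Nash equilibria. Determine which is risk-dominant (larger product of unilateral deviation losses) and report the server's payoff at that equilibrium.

At both v3: the client loses 2 − (-1) = 3 by deviating; the server loses 5 − 3 = 2. Product = 3·2 = 6.
At both v2: the client loses 8 − 6 = 2 by deviating; the server loses 9 − 8 = 1. Product = 2·1 = 2.
6 > 2, so both v3 is risk-dominant. The server's payoff there is 5.

5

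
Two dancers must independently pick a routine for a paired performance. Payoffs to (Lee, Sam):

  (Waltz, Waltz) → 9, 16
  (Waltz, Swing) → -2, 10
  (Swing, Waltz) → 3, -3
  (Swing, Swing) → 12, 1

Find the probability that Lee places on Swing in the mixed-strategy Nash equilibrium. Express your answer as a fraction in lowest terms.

Lee's mix p on Waltz must make Sam indifferent between Waltz and Swing.
Sam's payoff from Waltz: 16p + (-3)(1−p). From Swing: 10p + 1(1−p).
Set equal: 6p = 4(1−p) → p = 4/10 = 2/5.
Probability on Swing is 1 − 2/5 = 3/5.

3/5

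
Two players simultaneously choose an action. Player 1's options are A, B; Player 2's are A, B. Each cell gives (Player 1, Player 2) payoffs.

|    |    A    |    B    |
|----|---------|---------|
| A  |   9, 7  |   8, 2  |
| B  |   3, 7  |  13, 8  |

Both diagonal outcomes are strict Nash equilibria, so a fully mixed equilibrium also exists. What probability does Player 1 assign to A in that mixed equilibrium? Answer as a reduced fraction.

Player 1's mix p on A must make Player 2 indifferent between A and B.
Player 2's payoff from A: 7p + 7(1−p). From B: 2p + 8(1−p).
Set equal: 5p = 1(1−p) → p = 1/6.

1/6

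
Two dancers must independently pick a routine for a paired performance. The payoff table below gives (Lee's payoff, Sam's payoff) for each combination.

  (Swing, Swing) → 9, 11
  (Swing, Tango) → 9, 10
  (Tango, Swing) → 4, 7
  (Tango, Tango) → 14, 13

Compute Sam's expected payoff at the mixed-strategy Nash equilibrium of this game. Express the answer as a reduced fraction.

73/7

Lee mixes with probability p on Swing, chosen so Sam is indifferent: 11p + 7(1−p) = 10p + 13(1−p) gives p = 6/7.
Sam's expected payoff is 11·6/7 + 7·1/7 = 73/7.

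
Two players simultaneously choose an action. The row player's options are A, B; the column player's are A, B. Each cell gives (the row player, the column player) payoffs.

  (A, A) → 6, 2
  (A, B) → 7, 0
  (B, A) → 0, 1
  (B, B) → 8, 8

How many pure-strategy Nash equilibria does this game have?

2

Both A: the row player gets 6 (best alternative 0); the column player gets 2 (best alternative 0). Neither deviates — NE.
Both B: the row player gets 8 (best alternative 7); the column player gets 8 (best alternative 1). Neither deviates — NE.
(A, B) is not a NE: the row player would switch to B (8 > 7).
No other cell survives both best-response checks, so there are 2 pure NE.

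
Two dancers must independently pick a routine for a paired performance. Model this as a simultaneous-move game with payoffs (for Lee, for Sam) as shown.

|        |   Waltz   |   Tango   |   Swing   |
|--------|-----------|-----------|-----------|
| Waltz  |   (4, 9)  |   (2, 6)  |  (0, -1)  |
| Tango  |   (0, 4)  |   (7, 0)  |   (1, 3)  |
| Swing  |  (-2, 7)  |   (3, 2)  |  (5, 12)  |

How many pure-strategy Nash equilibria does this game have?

2

Both Waltz: Lee gets 4 (best alternative 0); Sam gets 9 (best alternative 6). Neither deviates — NE.
Both Swing: Lee gets 5 (best alternative 1); Sam gets 12 (best alternative 7). Neither deviates — NE.
Both Tango is not a NE: Sam would switch to Waltz (4 > 0).
No other cell survives both best-response checks, so there are 2 pure NE.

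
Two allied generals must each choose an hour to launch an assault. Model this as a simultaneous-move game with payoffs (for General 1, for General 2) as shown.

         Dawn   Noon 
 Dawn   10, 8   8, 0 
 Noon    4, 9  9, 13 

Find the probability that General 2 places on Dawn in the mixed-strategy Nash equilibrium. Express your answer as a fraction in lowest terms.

General 2's mix q on Dawn must make General 1 indifferent between Dawn and Noon.
General 1's payoff from Dawn: 10q + 8(1−q). From Noon: 4q + 9(1−q).
Set equal: 6q = 1(1−q) → q = 1/7.

1/7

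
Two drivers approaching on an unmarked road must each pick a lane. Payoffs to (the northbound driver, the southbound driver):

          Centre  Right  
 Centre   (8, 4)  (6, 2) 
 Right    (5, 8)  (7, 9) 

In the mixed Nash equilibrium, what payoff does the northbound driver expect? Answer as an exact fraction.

13/2

The southbound driver mixes with probability q on Centre, chosen so the northbound driver is indifferent: 8q + 6(1−q) = 5q + 7(1−q) gives q = 1/4.
The northbound driver's expected payoff (from either row, since indifferent) is 8·1/4 + 6·3/4 = 13/2.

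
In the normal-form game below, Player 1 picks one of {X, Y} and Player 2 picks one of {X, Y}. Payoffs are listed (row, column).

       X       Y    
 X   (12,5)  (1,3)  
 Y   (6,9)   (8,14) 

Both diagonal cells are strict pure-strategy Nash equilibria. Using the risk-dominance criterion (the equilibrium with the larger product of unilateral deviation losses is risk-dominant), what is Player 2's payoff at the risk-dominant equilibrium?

At both X: Player 1 loses 12 − 6 = 6 by deviating; Player 2 loses 5 − 3 = 2. Product = 6·2 = 12.
At both Y: Player 1 loses 8 − 1 = 7 by deviating; Player 2 loses 14 − 9 = 5. Product = 7·5 = 35.
35 > 12, so both Y is risk-dominant. Player 2's payoff there is 14.

14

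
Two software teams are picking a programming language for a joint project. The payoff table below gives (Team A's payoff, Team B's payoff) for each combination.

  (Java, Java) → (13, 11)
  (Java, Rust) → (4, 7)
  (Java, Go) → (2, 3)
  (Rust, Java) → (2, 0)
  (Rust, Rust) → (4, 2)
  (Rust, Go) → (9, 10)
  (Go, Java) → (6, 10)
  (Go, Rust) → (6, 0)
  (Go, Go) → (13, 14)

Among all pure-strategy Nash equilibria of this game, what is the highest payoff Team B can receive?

14

Both Java is a pure NE (Team A: 13 ≥ 6; Team B: 11 ≥ 7). Team B gets 11.
Both Go is a pure NE (Team A: 13 ≥ 9; Team B: 14 ≥ 10). Team B gets 14.
Every other cell has a profitable deviation for at least one player. Highest of {11, 14} is 14.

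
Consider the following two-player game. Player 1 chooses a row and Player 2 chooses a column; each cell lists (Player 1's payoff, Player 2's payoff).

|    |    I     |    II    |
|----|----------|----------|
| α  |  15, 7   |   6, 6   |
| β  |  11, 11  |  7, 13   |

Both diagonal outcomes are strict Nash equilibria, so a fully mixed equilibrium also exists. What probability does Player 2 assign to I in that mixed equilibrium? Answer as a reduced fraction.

Player 2's mix q on I must make Player 1 indifferent between α and β.
Player 1's payoff from α: 15q + 6(1−q). From β: 11q + 7(1−q).
Set equal: 4q = 1(1−q) → q = 1/5.

1/5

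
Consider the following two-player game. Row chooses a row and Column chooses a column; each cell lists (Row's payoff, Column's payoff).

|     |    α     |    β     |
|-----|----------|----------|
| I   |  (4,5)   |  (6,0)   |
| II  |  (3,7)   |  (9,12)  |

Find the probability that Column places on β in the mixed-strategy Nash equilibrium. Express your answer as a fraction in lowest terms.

Column's mix q on α must make Row indifferent between I and II.
Row's payoff from I: 4q + 6(1−q). From II: 3q + 9(1−q).
Set equal: 1q = 3(1−q) → q = 3/4.
Probability on β is 1 − 3/4 = 1/4.

1/4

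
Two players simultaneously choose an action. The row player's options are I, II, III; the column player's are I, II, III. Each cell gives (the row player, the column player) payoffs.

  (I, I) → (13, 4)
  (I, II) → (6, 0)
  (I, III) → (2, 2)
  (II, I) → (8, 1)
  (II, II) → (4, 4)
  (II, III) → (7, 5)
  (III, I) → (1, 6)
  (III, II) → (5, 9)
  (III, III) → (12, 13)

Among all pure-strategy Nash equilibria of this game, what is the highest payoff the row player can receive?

Both I is a pure NE (the row player: 13 ≥ 8; the column player: 4 ≥ 2). The row player gets 13.
Both III is a pure NE (the row player: 12 ≥ 7; the column player: 13 ≥ 9). The row player gets 12.
Every other cell has a profitable deviation for at least one player. Highest of {13, 12} is 13.

13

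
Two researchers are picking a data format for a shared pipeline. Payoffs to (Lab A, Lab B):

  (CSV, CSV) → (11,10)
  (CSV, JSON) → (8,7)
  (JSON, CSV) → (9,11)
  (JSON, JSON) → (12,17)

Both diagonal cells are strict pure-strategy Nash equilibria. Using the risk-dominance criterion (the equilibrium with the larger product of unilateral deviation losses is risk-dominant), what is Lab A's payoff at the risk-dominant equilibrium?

At both CSV: Lab A loses 11 − 9 = 2 by deviating; Lab B loses 10 − 7 = 3. Product = 2·3 = 6.
At both JSON: Lab A loses 12 − 8 = 4 by deviating; Lab B loses 17 − 11 = 6. Product = 4·6 = 24.
24 > 6, so both JSON is risk-dominant. Lab A's payoff there is 12.

12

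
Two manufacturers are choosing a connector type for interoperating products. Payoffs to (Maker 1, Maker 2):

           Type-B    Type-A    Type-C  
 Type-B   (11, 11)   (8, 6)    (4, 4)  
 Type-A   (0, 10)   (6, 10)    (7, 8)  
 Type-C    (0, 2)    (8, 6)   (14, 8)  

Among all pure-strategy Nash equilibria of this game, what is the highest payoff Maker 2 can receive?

11

Both Type-B is a pure NE (Maker 1: 11 ≥ 0; Maker 2: 11 ≥ 6). Maker 2 gets 11.
Both Type-C is a pure NE (Maker 1: 14 ≥ 7; Maker 2: 8 ≥ 6). Maker 2 gets 8.
Every other cell has a profitable deviation for at least one player. Highest of {11, 8} is 11.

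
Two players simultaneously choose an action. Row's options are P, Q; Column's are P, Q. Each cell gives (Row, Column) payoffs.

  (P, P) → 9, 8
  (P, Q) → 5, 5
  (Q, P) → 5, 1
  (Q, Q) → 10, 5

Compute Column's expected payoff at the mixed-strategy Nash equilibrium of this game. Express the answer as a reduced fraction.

5

Row mixes with probability p on P, chosen so Column is indifferent: 8p + 1(1−p) = 5p + 5(1−p) gives p = 4/7.
Column's expected payoff is 8·4/7 + 1·3/7 = 5.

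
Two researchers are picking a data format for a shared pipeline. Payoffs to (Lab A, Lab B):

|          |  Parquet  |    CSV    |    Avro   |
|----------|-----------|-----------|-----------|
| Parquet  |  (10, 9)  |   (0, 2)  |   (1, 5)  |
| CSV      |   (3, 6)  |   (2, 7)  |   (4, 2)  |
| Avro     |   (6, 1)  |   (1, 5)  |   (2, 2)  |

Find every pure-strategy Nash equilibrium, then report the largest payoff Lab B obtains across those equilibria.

Both Parquet is a pure NE (Lab A: 10 ≥ 6; Lab B: 9 ≥ 5). Lab B gets 9.
Both CSV is a pure NE (Lab A: 2 ≥ 1; Lab B: 7 ≥ 6). Lab B gets 7.
Every other cell has a profitable deviation for at least one player. Highest of {9, 7} is 9.

9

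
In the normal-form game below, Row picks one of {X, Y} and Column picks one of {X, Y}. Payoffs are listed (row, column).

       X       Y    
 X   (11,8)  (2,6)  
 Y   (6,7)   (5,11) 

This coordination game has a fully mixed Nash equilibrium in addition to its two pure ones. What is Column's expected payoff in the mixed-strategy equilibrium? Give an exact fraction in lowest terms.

Row mixes with probability p on X, chosen so Column is indifferent: 8p + 7(1−p) = 6p + 11(1−p) gives p = 2/3.
Column's expected payoff is 8·2/3 + 7·1/3 = 23/3.

23/3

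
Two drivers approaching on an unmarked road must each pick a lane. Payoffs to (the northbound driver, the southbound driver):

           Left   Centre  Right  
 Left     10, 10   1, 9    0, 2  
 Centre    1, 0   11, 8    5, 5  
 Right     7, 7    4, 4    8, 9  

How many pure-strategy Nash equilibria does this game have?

3

Both Left: the northbound driver gets 10 (best alternative 7); the southbound driver gets 10 (best alternative 9). Neither deviates — NE.
Both Centre: the northbound driver gets 11 (best alternative 4); the southbound driver gets 8 (best alternative 5). Neither deviates — NE.
Both Right: the northbound driver gets 8 (best alternative 5); the southbound driver gets 9 (best alternative 7). Neither deviates — NE.
(Centre, Right) is not a NE: the northbound driver would switch to Right (8 > 5).
No other cell survives both best-response checks, so there are 3 pure NE.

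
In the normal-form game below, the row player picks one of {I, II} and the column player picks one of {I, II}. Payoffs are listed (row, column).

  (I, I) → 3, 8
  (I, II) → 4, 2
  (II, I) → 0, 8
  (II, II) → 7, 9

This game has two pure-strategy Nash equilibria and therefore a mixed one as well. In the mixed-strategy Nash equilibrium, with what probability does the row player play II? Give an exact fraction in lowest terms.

6/7

The row player's mix p on I must make the column player indifferent between I and II.
The column player's payoff from I: 8p + 8(1−p). From II: 2p + 9(1−p).
Set equal: 6p = 1(1−p) → p = 1/7.
Probability on II is 1 − 1/7 = 6/7.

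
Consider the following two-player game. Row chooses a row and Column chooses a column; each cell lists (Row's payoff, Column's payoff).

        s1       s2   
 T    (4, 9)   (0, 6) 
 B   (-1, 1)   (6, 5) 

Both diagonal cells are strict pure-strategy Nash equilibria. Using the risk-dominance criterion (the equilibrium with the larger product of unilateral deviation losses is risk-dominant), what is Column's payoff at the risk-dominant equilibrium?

At (T, s1): Row loses 4 − (-1) = 5 by deviating; Column loses 9 − 6 = 3. Product = 5·3 = 15.
At (B, s2): Row loses 6 − 0 = 6 by deviating; Column loses 5 − 1 = 4. Product = 6·4 = 24.
24 > 15, so (B, s2) is risk-dominant. Column's payoff there is 5.

5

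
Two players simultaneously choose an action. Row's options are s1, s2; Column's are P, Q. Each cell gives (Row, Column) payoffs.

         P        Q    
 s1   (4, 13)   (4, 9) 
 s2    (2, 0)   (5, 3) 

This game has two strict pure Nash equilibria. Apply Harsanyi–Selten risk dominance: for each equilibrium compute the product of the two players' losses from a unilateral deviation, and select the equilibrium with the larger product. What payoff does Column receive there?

At (s1, P): Row loses 4 − 2 = 2 by deviating; Column loses 13 − 9 = 4. Product = 2·4 = 8.
At (s2, Q): Row loses 5 − 4 = 1 by deviating; Column loses 3 − 0 = 3. Product = 1·3 = 3.
8 > 3, so (s1, P) is risk-dominant. Column's payoff there is 13.

13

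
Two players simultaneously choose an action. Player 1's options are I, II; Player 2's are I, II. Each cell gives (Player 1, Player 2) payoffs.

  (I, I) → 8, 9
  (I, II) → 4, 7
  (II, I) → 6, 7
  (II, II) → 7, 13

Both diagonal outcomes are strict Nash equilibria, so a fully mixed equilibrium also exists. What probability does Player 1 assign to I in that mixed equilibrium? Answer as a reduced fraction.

3/4

Player 1's mix p on I must make Player 2 indifferent between I and II.
Player 2's payoff from I: 9p + 7(1−p). From II: 7p + 13(1−p).
Set equal: 2p = 6(1−p) → p = 6/8 = 3/4.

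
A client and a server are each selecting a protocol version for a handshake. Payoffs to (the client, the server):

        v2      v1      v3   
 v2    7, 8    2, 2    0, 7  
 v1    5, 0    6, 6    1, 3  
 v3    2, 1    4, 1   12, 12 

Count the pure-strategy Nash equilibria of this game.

3

Both v2: the client gets 7 (best alternative 5); the server gets 8 (best alternative 7). Neither deviates — NE.
Both v1: the client gets 6 (best alternative 4); the server gets 6 (best alternative 3). Neither deviates — NE.
Both v3: the client gets 12 (best alternative 1); the server gets 12 (best alternative 1). Neither deviates — NE.
(v2, v1) is not a NE: the client would switch to v1 (6 > 2).
No other cell survives both best-response checks, so there are 3 pure NE.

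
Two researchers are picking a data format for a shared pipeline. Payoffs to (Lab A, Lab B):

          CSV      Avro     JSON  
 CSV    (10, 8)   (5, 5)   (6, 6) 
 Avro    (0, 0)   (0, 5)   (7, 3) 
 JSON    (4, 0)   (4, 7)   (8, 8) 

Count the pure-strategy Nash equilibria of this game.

2

Both CSV: Lab A gets 10 (best alternative 4); Lab B gets 8 (best alternative 6). Neither deviates — NE.
Both JSON: Lab A gets 8 (best alternative 7); Lab B gets 8 (best alternative 7). Neither deviates — NE.
Both Avro is not a NE: Lab A would switch to CSV (5 > 0).
No other cell survives both best-response checks, so there are 2 pure NE.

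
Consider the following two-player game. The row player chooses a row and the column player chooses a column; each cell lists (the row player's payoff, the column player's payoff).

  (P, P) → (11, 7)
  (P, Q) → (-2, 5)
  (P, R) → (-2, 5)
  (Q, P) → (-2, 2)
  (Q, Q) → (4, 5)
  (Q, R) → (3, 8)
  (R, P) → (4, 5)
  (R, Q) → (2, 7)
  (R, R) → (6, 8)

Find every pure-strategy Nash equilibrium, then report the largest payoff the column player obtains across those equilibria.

Both P is a pure NE (the row player: 11 ≥ 4; the column player: 7 ≥ 5). The column player gets 7.
Both R is a pure NE (the row player: 6 ≥ 3; the column player: 8 ≥ 7). The column player gets 8.
Every other cell has a profitable deviation for at least one player. Highest of {7, 8} is 8.

8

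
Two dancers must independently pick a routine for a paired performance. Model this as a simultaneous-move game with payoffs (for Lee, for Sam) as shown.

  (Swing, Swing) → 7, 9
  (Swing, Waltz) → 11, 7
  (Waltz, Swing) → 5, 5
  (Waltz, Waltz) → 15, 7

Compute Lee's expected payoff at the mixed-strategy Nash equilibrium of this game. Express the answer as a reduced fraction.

25/3

Sam mixes with probability q on Swing, chosen so Lee is indifferent: 7q + 11(1−q) = 5q + 15(1−q) gives q = 2/3.
Lee's expected payoff (from either row, since indifferent) is 7·2/3 + 11·1/3 = 25/3.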